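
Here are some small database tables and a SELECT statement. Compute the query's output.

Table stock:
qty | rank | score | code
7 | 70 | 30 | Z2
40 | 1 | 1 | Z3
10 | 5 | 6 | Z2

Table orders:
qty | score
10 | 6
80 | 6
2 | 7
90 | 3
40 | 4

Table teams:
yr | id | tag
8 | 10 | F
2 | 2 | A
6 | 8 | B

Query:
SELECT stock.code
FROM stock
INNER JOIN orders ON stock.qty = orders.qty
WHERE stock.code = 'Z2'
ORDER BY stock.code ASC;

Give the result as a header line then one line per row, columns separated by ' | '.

After JOIN orders (2 rows):
stock.qty | stock.rank | stock.score | stock.code | orders.qty | orders.score
40 | 1 | 1 | Z3 | 40 | 4
10 | 5 | 6 | Z2 | 10 | 6
After WHERE (1 rows):
stock.qty | stock.rank | stock.score | stock.code | orders.qty | orders.score
10 | 5 | 6 | Z2 | 10 | 6
After SELECT (1 rows):
stock.code
Z2
After ORDER BY (1 rows):
stock.code
Z2

== RESULT ==
stock.code
Z2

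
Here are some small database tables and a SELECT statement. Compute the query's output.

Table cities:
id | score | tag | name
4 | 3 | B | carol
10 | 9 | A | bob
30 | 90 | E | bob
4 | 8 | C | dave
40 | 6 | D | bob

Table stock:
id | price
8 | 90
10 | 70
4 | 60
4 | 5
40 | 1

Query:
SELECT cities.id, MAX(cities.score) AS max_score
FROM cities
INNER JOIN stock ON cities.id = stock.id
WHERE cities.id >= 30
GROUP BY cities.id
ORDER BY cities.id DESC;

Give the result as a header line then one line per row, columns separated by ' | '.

== RESULT ==
cities.id | max_score
40 | 6

Derivation:
After JOIN stock (6 rows):
cities.id | cities.score | cities.tag | cities.name | stock.id | stock.price
4 | 3 | B | carol | 4 | 60
4 | 3 | B | carol | 4 | 5
10 | 9 | A | bob | 10 | 70
4 | 8 | C | dave | 4 | 60
4 | 8 | C | dave | 4 | 5
40 | 6 | D | bob | 40 | 1
After WHERE (1 rows):
cities.id | cities.score | cities.tag | cities.name | stock.id | stock.price
40 | 6 | D | bob | 40 | 1
After GROUP BY (1 rows):
cities.id | max_score
40 | 6
After ORDER BY (1 rows):
cities.id | max_score
40 | 6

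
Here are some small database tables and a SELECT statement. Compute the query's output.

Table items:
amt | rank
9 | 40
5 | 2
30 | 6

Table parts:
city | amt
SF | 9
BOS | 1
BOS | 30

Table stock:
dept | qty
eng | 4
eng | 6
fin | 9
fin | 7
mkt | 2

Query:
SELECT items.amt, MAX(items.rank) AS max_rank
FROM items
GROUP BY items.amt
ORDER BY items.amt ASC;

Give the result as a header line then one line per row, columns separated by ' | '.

== RESULT ==
items.amt | max_rank
5 | 2
9 | 40
30 | 6

Derivation:
After GROUP BY (3 rows):
items.amt | max_rank
9 | 40
5 | 2
30 | 6
After ORDER BY (3 rows):
items.amt | max_rank
5 | 2
9 | 40
30 | 6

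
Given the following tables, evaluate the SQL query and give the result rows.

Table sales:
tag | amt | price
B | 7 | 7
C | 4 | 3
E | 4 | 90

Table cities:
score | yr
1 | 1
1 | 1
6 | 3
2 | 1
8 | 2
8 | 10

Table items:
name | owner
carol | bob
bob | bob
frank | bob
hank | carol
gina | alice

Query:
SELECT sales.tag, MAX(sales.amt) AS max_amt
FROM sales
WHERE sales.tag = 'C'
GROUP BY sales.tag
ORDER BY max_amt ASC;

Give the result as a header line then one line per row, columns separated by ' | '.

After WHERE (1 rows):
sales.tag | sales.amt | sales.price
C | 4 | 3
After GROUP BY (1 rows):
sales.tag | max_amt
C | 4
After ORDER BY (1 rows):
sales.tag | max_amt
C | 4

== RESULT ==
sales.tag | max_amt
C | 4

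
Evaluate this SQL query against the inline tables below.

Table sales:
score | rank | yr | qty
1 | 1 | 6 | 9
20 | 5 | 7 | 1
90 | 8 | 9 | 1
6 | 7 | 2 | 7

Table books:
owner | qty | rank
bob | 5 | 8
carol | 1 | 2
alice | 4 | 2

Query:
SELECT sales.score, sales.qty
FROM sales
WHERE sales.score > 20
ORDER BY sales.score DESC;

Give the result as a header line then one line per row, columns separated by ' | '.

After WHERE (1 rows):
sales.score | sales.rank | sales.yr | sales.qty
90 | 8 | 9 | 1
After SELECT (1 rows):
sales.score | sales.qty
90 | 1
After ORDER BY (1 rows):
sales.score | sales.qty
90 | 1

== RESULT ==
sales.score | sales.qty
90 | 1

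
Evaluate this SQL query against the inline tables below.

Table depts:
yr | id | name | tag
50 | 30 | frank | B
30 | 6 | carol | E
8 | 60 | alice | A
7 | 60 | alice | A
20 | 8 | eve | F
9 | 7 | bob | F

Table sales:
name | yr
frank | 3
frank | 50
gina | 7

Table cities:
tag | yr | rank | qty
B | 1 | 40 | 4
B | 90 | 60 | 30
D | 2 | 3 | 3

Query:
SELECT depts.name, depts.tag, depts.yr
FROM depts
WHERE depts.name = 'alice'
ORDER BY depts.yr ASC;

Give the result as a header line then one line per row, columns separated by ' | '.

== RESULT ==
depts.name | depts.tag | depts.yr
alice | A | 7
alice | A | 8

Derivation:
After WHERE (2 rows):
depts.yr | depts.id | depts.name | depts.tag
8 | 60 | alice | A
7 | 60 | alice | A
After SELECT (2 rows):
depts.name | depts.tag | depts.yr
alice | A | 8
alice | A | 7
After ORDER BY (2 rows):
depts.name | depts.tag | depts.yr
alice | A | 7
alice | A | 8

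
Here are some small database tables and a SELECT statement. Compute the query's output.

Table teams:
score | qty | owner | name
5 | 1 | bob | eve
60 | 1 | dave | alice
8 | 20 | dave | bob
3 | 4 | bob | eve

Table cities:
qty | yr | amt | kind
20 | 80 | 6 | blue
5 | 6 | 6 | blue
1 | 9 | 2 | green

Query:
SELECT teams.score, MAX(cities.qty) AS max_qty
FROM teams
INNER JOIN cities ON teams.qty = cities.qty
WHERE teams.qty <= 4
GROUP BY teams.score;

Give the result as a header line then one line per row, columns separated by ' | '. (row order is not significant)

After JOIN cities (3 rows):
teams.score | teams.qty | teams.owner | teams.name | cities.qty | cities.yr | cities.amt | cities.kind
5 | 1 | bob | eve | 1 | 9 | 2 | green
60 | 1 | dave | alice | 1 | 9 | 2 | green
8 | 20 | dave | bob | 20 | 80 | 6 | blue
After WHERE (2 rows):
teams.score | teams.qty | teams.owner | teams.name | cities.qty | cities.yr | cities.amt | cities.kind
5 | 1 | bob | eve | 1 | 9 | 2 | green
60 | 1 | dave | alice | 1 | 9 | 2 | green
After GROUP BY (2 rows):
teams.score | max_qty
5 | 1
60 | 1

== RESULT ==
teams.score | max_qty
5 | 1
60 | 1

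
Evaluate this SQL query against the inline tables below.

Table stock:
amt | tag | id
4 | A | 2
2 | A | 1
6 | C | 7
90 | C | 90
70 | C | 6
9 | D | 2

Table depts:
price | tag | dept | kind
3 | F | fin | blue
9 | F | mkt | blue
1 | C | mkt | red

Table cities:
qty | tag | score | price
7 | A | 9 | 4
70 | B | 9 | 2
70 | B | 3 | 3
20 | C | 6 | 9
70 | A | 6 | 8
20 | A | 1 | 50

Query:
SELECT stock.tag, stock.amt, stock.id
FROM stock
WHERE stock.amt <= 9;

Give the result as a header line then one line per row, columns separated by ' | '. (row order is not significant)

== RESULT ==
stock.tag | stock.amt | stock.id
A | 4 | 2
A | 2 | 1
C | 6 | 7
D | 9 | 2

Derivation:
After WHERE (4 rows):
stock.amt | stock.tag | stock.id
4 | A | 2
2 | A | 1
6 | C | 7
9 | D | 2
After SELECT (4 rows):
stock.tag | stock.amt | stock.id
A | 4 | 2
A | 2 | 1
C | 6 | 7
D | 9 | 2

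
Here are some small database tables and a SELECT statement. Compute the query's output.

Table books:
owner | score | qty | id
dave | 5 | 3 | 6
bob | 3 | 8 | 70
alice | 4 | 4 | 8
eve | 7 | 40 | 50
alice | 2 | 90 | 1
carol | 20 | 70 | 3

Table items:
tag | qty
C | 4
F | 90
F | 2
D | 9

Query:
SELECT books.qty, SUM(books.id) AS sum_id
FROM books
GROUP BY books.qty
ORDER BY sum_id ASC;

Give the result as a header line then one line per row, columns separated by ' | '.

After GROUP BY (6 rows):
books.qty | sum_id
3 | 6
8 | 70
4 | 8
40 | 50
90 | 1
70 | 3
After ORDER BY (6 rows):
books.qty | sum_id
90 | 1
70 | 3
3 | 6
4 | 8
40 | 50
8 | 70

== RESULT ==
books.qty | sum_id
90 | 1
70 | 3
3 | 6
4 | 8
40 | 50
8 | 70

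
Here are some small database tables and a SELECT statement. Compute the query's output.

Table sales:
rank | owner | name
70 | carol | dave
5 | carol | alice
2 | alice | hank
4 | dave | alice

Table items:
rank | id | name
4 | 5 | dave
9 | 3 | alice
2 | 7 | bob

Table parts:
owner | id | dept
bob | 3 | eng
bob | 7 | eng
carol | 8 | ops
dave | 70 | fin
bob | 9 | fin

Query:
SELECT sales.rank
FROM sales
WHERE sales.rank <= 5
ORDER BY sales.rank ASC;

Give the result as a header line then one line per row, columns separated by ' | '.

== RESULT ==
sales.rank
2
4
5

Derivation:
After WHERE (3 rows):
sales.rank | sales.owner | sales.name
5 | carol | alice
2 | alice | hank
4 | dave | alice
After SELECT (3 rows):
sales.rank
5
2
4
After ORDER BY (3 rows):
sales.rank
2
4
5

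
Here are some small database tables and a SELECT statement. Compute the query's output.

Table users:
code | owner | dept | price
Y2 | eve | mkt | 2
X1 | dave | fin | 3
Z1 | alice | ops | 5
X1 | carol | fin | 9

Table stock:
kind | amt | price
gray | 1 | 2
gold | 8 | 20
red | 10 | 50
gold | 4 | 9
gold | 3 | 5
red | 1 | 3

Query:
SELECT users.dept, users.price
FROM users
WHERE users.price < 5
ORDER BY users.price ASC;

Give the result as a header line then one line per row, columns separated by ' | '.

After WHERE (2 rows):
users.code | users.owner | users.dept | users.price
Y2 | eve | mkt | 2
X1 | dave | fin | 3
After SELECT (2 rows):
users.dept | users.price
mkt | 2
fin | 3
After ORDER BY (2 rows):
users.dept | users.price
mkt | 2
fin | 3

== RESULT ==
users.dept | users.price
mkt | 2
fin | 3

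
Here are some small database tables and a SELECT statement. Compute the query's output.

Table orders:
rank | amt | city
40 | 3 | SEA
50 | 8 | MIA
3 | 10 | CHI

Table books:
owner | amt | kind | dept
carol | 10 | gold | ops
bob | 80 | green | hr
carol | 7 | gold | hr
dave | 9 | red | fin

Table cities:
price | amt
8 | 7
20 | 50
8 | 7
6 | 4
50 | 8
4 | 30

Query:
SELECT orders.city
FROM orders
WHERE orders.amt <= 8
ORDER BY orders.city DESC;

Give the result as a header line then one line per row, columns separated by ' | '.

After WHERE (2 rows):
orders.rank | orders.amt | orders.city
40 | 3 | SEA
50 | 8 | MIA
After SELECT (2 rows):
orders.city
SEA
MIA
After ORDER BY (2 rows):
orders.city
SEA
MIA

== RESULT ==
orders.city
SEA
MIA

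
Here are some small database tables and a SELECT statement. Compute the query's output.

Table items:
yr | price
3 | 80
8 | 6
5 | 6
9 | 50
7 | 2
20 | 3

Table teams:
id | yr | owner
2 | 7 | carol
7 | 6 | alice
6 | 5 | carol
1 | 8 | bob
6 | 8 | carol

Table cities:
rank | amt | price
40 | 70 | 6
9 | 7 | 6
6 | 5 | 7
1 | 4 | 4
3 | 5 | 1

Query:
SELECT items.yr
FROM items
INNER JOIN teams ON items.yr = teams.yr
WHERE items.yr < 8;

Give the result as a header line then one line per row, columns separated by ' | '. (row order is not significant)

== RESULT ==
items.yr
5
7

Derivation:
After JOIN teams (4 rows):
items.yr | items.price | teams.id | teams.yr | teams.owner
8 | 6 | 1 | 8 | bob
8 | 6 | 6 | 8 | carol
5 | 6 | 6 | 5 | carol
7 | 2 | 2 | 7 | carol
After WHERE (2 rows):
items.yr | items.price | teams.id | teams.yr | teams.owner
5 | 6 | 6 | 5 | carol
7 | 2 | 2 | 7 | carol
After SELECT (2 rows):
items.yr
5
7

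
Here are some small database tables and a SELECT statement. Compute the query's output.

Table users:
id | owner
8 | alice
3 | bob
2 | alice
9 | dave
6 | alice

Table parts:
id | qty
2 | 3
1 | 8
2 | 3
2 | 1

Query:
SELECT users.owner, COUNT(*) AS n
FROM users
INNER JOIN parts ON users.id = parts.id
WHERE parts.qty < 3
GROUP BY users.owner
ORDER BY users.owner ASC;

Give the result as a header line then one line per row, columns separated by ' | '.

== RESULT ==
users.owner | n
alice | 1

Derivation:
After JOIN parts (3 rows):
users.id | users.owner | parts.id | parts.qty
2 | alice | 2 | 3
2 | alice | 2 | 3
2 | alice | 2 | 1
After WHERE (1 rows):
users.id | users.owner | parts.id | parts.qty
2 | alice | 2 | 1
After GROUP BY (1 rows):
users.owner | n
alice | 1
After ORDER BY (1 rows):
users.owner | n
alice | 1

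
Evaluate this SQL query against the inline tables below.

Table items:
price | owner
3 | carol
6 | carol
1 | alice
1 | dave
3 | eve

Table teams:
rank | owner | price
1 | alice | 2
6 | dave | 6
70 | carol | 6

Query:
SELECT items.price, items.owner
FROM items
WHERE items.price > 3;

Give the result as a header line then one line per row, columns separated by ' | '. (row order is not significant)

After WHERE (1 rows):
items.price | items.owner
6 | carol
After SELECT (1 rows):
items.price | items.owner
6 | carol

== RESULT ==
items.price | items.owner
6 | carol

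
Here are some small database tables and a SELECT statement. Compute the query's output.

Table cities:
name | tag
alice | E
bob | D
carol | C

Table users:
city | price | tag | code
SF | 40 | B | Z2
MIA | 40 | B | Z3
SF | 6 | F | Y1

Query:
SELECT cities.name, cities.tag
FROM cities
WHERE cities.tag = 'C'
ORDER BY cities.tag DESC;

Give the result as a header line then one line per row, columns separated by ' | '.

After WHERE (1 rows):
cities.name | cities.tag
carol | C
After SELECT (1 rows):
cities.name | cities.tag
carol | C
After ORDER BY (1 rows):
cities.name | cities.tag
carol | C

== RESULT ==
cities.name | cities.tag
carol | C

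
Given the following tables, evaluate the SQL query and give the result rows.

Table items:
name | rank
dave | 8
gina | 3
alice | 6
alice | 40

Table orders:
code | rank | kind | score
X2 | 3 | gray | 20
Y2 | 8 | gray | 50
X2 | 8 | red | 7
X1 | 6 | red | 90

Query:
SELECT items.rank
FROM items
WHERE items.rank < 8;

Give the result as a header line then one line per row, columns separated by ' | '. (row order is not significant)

After WHERE (2 rows):
items.name | items.rank
gina | 3
alice | 6
After SELECT (2 rows):
items.rank
3
6

== RESULT ==
items.rank
3
6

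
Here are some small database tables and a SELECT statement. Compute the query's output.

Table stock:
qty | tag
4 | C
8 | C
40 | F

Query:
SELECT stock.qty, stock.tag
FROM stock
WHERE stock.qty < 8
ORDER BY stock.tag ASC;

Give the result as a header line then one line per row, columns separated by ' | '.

== RESULT ==
stock.qty | stock.tag
4 | C

Derivation:
After WHERE (1 rows):
stock.qty | stock.tag
4 | C
After SELECT (1 rows):
stock.qty | stock.tag
4 | C
After ORDER BY (1 rows):
stock.qty | stock.tag
4 | C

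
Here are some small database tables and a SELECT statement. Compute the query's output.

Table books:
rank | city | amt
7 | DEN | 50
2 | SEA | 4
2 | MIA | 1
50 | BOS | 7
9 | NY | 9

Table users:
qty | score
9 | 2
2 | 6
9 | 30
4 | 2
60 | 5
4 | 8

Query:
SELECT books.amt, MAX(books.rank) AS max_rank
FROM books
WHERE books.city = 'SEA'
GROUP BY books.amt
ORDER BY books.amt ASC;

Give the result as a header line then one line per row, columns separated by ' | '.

== RESULT ==
books.amt | max_rank
4 | 2

Derivation:
After WHERE (1 rows):
books.rank | books.city | books.amt
2 | SEA | 4
After GROUP BY (1 rows):
books.amt | max_rank
4 | 2
After ORDER BY (1 rows):
books.amt | max_rank
4 | 2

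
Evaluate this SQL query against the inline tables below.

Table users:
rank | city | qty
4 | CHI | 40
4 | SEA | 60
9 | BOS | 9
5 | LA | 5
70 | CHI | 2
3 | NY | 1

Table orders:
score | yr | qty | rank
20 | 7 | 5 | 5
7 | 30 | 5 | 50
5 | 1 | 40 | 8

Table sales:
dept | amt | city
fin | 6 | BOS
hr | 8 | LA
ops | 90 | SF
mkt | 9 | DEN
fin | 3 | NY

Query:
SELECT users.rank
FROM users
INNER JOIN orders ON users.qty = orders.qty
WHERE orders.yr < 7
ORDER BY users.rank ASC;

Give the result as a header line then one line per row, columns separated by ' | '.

After JOIN orders (3 rows):
users.rank | users.city | users.qty | orders.score | orders.yr | orders.qty | orders.rank
4 | CHI | 40 | 5 | 1 | 40 | 8
5 | LA | 5 | 20 | 7 | 5 | 5
5 | LA | 5 | 7 | 30 | 5 | 50
After WHERE (1 rows):
users.rank | users.city | users.qty | orders.score | orders.yr | orders.qty | orders.rank
4 | CHI | 40 | 5 | 1 | 40 | 8
After SELECT (1 rows):
users.rank
4
After ORDER BY (1 rows):
users.rank
4

== RESULT ==
users.rank
4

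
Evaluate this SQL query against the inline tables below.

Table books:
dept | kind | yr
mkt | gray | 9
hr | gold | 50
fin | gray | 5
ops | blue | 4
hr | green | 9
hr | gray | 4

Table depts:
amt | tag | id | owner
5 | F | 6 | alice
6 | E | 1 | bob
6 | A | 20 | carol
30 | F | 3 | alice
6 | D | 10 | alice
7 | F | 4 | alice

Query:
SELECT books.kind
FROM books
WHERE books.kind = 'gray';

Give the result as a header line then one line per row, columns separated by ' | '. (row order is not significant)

After WHERE (3 rows):
books.dept | books.kind | books.yr
mkt | gray | 9
fin | gray | 5
hr | gray | 4
After SELECT (3 rows):
books.kind
gray
gray
gray

== RESULT ==
books.kind
gray
gray
gray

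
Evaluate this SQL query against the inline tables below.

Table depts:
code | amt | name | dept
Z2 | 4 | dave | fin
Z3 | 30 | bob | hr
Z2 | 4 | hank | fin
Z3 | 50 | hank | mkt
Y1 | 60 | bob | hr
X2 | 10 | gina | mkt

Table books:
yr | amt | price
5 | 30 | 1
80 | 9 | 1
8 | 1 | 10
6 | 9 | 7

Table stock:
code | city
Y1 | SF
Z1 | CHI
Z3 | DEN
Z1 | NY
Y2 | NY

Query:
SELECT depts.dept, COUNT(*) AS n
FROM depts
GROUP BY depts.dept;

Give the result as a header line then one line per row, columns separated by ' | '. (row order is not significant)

== RESULT ==
depts.dept | n
fin | 2
hr | 2
mkt | 2

Derivation:
After GROUP BY (3 rows):
depts.dept | n
fin | 2
hr | 2
mkt | 2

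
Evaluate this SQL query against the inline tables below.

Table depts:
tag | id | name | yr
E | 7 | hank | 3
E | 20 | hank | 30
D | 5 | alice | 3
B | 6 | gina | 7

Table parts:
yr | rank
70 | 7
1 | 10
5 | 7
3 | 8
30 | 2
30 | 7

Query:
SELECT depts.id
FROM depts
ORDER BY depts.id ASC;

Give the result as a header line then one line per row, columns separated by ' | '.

== RESULT ==
depts.id
5
6
7
20

Derivation:
After SELECT (4 rows):
depts.id
7
20
5
6
After ORDER BY (4 rows):
depts.id
5
6
7
20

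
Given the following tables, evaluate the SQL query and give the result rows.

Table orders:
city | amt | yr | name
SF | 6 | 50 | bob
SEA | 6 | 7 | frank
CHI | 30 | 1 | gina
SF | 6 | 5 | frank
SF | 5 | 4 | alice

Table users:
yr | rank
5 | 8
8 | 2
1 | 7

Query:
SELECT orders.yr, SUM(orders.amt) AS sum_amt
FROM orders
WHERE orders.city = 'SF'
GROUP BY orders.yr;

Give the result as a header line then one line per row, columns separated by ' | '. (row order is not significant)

== RESULT ==
orders.yr | sum_amt
50 | 6
5 | 6
4 | 5

Derivation:
After WHERE (3 rows):
orders.city | orders.amt | orders.yr | orders.name
SF | 6 | 50 | bob
SF | 6 | 5 | frank
SF | 5 | 4 | alice
After GROUP BY (3 rows):
orders.yr | sum_amt
50 | 6
5 | 6
4 | 5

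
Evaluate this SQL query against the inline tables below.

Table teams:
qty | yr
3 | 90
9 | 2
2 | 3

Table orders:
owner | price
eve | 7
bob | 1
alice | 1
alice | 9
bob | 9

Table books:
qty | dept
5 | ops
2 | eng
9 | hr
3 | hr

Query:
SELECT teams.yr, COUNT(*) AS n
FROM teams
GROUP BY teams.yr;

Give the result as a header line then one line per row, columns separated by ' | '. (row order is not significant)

After GROUP BY (3 rows):
teams.yr | n
90 | 1
2 | 1
3 | 1

== RESULT ==
teams.yr | n
90 | 1
2 | 1
3 | 1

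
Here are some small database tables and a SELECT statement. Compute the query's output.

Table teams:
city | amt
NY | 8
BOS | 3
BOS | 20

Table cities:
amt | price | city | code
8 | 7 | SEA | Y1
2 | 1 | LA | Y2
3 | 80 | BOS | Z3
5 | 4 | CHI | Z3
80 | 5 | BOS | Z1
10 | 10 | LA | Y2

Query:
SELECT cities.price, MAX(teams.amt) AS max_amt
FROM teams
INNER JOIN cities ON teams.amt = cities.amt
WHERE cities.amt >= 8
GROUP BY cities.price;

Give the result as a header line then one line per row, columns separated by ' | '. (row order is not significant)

After JOIN cities (2 rows):
teams.city | teams.amt | cities.amt | cities.price | cities.city | cities.code
NY | 8 | 8 | 7 | SEA | Y1
BOS | 3 | 3 | 80 | BOS | Z3
After WHERE (1 rows):
teams.city | teams.amt | cities.amt | cities.price | cities.city | cities.code
NY | 8 | 8 | 7 | SEA | Y1
After GROUP BY (1 rows):
cities.price | max_amt
7 | 8

== RESULT ==
cities.price | max_amt
7 | 8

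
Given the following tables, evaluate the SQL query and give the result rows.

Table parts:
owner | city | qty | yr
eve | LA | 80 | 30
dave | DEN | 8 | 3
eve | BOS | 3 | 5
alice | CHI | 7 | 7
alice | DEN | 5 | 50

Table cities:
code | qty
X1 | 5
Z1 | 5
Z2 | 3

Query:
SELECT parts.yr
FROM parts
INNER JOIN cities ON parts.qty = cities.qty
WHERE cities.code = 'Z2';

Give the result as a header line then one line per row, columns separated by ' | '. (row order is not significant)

== RESULT ==
parts.yr
5

Derivation:
After JOIN cities (3 rows):
parts.owner | parts.city | parts.qty | parts.yr | cities.code | cities.qty
eve | BOS | 3 | 5 | Z2 | 3
alice | DEN | 5 | 50 | X1 | 5
alice | DEN | 5 | 50 | Z1 | 5
After WHERE (1 rows):
parts.owner | parts.city | parts.qty | parts.yr | cities.code | cities.qty
eve | BOS | 3 | 5 | Z2 | 3
After SELECT (1 rows):
parts.yr
5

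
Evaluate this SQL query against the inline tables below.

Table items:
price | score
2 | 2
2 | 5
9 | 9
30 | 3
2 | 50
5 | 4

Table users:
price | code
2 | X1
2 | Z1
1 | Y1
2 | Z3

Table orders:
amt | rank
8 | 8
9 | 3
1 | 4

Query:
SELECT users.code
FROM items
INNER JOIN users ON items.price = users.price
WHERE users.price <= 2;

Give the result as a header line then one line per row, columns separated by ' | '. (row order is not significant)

After JOIN users (9 rows):
items.price | items.score | users.price | users.code
2 | 2 | 2 | X1
2 | 2 | 2 | Z1
2 | 2 | 2 | Z3
2 | 5 | 2 | X1
2 | 5 | 2 | Z1
2 | 5 | 2 | Z3
2 | 50 | 2 | X1
2 | 50 | 2 | Z1
2 | 50 | 2 | Z3
After WHERE (9 rows):
items.price | items.score | users.price | users.code
2 | 2 | 2 | X1
2 | 2 | 2 | Z1
2 | 2 | 2 | Z3
2 | 5 | 2 | X1
2 | 5 | 2 | Z1
2 | 5 | 2 | Z3
2 | 50 | 2 | X1
2 | 50 | 2 | Z1
2 | 50 | 2 | Z3
After SELECT (9 rows):
users.code
X1
Z1
Z3
X1
Z1
Z3
X1
Z1
Z3

== RESULT ==
users.code
X1
Z1
Z3
X1
Z1
Z3
X1
Z1
Z3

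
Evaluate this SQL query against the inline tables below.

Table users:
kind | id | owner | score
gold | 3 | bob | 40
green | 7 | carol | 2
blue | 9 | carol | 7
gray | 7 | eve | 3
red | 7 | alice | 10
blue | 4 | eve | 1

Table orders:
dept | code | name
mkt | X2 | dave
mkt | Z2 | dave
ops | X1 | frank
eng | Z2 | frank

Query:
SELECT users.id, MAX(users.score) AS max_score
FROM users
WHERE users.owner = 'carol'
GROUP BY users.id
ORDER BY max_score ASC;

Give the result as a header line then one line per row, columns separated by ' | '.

After WHERE (2 rows):
users.kind | users.id | users.owner | users.score
green | 7 | carol | 2
blue | 9 | carol | 7
After GROUP BY (2 rows):
users.id | max_score
7 | 2
9 | 7
After ORDER BY (2 rows):
users.id | max_score
7 | 2
9 | 7

== RESULT ==
users.id | max_score
7 | 2
9 | 7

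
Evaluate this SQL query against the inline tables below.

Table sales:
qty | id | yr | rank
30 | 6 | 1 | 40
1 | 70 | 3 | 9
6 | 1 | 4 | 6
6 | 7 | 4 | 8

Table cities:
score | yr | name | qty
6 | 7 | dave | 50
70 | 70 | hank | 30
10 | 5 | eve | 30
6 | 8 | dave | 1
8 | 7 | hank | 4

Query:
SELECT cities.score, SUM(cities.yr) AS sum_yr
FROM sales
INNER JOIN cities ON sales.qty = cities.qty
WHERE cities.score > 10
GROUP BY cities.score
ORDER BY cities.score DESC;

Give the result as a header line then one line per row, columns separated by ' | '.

== RESULT ==
cities.score | sum_yr
70 | 70

Derivation:
After JOIN cities (3 rows):
sales.qty | sales.id | sales.yr | sales.rank | cities.score | cities.yr | cities.name | cities.qty
30 | 6 | 1 | 40 | 70 | 70 | hank | 30
30 | 6 | 1 | 40 | 10 | 5 | eve | 30
1 | 70 | 3 | 9 | 6 | 8 | dave | 1
After WHERE (1 rows):
sales.qty | sales.id | sales.yr | sales.rank | cities.score | cities.yr | cities.name | cities.qty
30 | 6 | 1 | 40 | 70 | 70 | hank | 30
After GROUP BY (1 rows):
cities.score | sum_yr
70 | 70
After ORDER BY (1 rows):
cities.score | sum_yr
70 | 70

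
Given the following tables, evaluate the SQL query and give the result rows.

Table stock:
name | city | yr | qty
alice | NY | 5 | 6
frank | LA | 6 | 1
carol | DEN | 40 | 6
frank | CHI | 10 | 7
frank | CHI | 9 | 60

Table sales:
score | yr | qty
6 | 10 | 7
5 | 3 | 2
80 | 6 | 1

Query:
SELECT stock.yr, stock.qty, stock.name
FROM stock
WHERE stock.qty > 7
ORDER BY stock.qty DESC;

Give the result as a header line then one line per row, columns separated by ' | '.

== RESULT ==
stock.yr | stock.qty | stock.name
9 | 60 | frank

Derivation:
After WHERE (1 rows):
stock.name | stock.city | stock.yr | stock.qty
frank | CHI | 9 | 60
After SELECT (1 rows):
stock.yr | stock.qty | stock.name
9 | 60 | frank
After ORDER BY (1 rows):
stock.yr | stock.qty | stock.name
9 | 60 | frank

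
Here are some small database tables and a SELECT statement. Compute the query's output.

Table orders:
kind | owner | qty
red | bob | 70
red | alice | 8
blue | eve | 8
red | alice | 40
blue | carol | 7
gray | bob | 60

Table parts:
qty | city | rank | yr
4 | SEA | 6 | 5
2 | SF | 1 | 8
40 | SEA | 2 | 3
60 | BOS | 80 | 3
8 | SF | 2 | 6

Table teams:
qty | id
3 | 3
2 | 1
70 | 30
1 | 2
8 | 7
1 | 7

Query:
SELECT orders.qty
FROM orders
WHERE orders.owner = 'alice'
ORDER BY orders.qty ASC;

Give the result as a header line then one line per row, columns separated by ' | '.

== RESULT ==
orders.qty
8
40

Derivation:
After WHERE (2 rows):
orders.kind | orders.owner | orders.qty
red | alice | 8
red | alice | 40
After SELECT (2 rows):
orders.qty
8
40
After ORDER BY (2 rows):
orders.qty
8
40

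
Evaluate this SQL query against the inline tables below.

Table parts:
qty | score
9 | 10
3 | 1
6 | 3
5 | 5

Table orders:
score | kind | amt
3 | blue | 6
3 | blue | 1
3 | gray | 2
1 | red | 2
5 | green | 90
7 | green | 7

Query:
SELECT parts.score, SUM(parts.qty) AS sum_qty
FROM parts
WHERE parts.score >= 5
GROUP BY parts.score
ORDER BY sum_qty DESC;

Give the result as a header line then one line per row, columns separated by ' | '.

After WHERE (2 rows):
parts.qty | parts.score
9 | 10
5 | 5
After GROUP BY (2 rows):
parts.score | sum_qty
10 | 9
5 | 5
After ORDER BY (2 rows):
parts.score | sum_qty
10 | 9
5 | 5

== RESULT ==
parts.score | sum_qty
10 | 9
5 | 5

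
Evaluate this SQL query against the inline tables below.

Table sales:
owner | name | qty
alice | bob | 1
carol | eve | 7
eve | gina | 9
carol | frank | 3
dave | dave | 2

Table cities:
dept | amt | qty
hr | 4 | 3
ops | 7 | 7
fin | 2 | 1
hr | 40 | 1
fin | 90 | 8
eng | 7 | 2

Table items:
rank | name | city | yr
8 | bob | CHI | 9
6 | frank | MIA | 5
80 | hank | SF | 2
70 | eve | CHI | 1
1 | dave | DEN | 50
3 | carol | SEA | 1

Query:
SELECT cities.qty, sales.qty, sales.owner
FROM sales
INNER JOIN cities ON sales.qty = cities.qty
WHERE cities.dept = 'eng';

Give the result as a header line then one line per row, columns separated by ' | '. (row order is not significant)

After JOIN cities (5 rows):
sales.owner | sales.name | sales.qty | cities.dept | cities.amt | cities.qty
alice | bob | 1 | fin | 2 | 1
alice | bob | 1 | hr | 40 | 1
carol | eve | 7 | ops | 7 | 7
carol | frank | 3 | hr | 4 | 3
dave | dave | 2 | eng | 7 | 2
After WHERE (1 rows):
sales.owner | sales.name | sales.qty | cities.dept | cities.amt | cities.qty
dave | dave | 2 | eng | 7 | 2
After SELECT (1 rows):
cities.qty | sales.qty | sales.owner
2 | 2 | dave

== RESULT ==
cities.qty | sales.qty | sales.owner
2 | 2 | dave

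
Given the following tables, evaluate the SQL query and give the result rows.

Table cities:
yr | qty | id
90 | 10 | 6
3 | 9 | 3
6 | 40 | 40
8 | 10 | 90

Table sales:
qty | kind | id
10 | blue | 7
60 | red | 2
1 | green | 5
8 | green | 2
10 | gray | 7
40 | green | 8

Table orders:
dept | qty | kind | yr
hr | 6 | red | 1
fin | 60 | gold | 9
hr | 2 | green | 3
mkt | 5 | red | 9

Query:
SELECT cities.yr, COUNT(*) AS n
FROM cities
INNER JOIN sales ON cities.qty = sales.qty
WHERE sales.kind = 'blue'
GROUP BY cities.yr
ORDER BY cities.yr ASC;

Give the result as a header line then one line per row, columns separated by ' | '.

== RESULT ==
cities.yr | n
8 | 1
90 | 1

Derivation:
After JOIN sales (5 rows):
cities.yr | cities.qty | cities.id | sales.qty | sales.kind | sales.id
90 | 10 | 6 | 10 | blue | 7
90 | 10 | 6 | 10 | gray | 7
6 | 40 | 40 | 40 | green | 8
8 | 10 | 90 | 10 | blue | 7
8 | 10 | 90 | 10 | gray | 7
After WHERE (2 rows):
cities.yr | cities.qty | cities.id | sales.qty | sales.kind | sales.id
90 | 10 | 6 | 10 | blue | 7
8 | 10 | 90 | 10 | blue | 7
After GROUP BY (2 rows):
cities.yr | n
90 | 1
8 | 1
After ORDER BY (2 rows):
cities.yr | n
8 | 1
90 | 1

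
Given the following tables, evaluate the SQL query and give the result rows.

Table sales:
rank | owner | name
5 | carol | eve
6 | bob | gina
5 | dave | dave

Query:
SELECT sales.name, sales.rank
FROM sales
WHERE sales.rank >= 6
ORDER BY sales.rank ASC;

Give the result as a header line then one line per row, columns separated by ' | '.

After WHERE (1 rows):
sales.rank | sales.owner | sales.name
6 | bob | gina
After SELECT (1 rows):
sales.name | sales.rank
gina | 6
After ORDER BY (1 rows):
sales.name | sales.rank
gina | 6

== RESULT ==
sales.name | sales.rank
gina | 6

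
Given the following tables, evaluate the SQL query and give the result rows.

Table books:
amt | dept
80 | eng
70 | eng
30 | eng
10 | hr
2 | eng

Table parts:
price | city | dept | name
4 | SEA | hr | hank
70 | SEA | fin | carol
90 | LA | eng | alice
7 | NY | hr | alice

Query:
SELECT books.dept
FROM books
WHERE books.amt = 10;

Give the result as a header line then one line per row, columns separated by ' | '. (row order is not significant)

== RESULT ==
books.dept
hr

Derivation:
After WHERE (1 rows):
books.amt | books.dept
10 | hr
After SELECT (1 rows):
books.dept
hr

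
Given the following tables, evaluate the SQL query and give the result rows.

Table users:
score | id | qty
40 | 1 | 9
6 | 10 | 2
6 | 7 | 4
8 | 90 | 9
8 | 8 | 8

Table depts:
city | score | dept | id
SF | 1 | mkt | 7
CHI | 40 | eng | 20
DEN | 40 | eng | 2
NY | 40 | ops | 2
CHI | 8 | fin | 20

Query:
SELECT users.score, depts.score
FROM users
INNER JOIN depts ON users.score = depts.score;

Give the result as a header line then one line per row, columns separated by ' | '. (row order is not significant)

After JOIN depts (5 rows):
users.score | users.id | users.qty | depts.city | depts.score | depts.dept | depts.id
40 | 1 | 9 | CHI | 40 | eng | 20
40 | 1 | 9 | DEN | 40 | eng | 2
40 | 1 | 9 | NY | 40 | ops | 2
8 | 90 | 9 | CHI | 8 | fin | 20
8 | 8 | 8 | CHI | 8 | fin | 20
After SELECT (5 rows):
users.score | depts.score
40 | 40
40 | 40
40 | 40
8 | 8
8 | 8

== RESULT ==
users.score | depts.score
40 | 40
40 | 40
40 | 40
8 | 8
8 | 8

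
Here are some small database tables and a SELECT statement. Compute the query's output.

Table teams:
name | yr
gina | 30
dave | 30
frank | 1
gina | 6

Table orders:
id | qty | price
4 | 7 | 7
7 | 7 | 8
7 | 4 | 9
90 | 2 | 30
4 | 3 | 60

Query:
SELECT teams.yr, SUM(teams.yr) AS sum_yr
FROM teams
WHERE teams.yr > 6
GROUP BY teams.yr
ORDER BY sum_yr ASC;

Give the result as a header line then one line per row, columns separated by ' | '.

== RESULT ==
teams.yr | sum_yr
30 | 60

Derivation:
After WHERE (2 rows):
teams.name | teams.yr
gina | 30
dave | 30
After GROUP BY (1 rows):
teams.yr | sum_yr
30 | 60
After ORDER BY (1 rows):
teams.yr | sum_yr
30 | 60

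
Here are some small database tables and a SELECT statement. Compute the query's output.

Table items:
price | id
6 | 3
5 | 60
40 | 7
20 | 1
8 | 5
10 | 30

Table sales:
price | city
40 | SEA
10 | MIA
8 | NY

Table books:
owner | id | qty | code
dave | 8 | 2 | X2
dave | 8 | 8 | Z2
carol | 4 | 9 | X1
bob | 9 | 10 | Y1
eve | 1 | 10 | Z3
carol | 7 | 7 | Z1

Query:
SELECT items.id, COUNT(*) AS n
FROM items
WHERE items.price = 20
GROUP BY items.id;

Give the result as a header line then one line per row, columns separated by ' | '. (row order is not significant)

== RESULT ==
items.id | n
1 | 1

Derivation:
After WHERE (1 rows):
items.price | items.id
20 | 1
After GROUP BY (1 rows):
items.id | n
1 | 1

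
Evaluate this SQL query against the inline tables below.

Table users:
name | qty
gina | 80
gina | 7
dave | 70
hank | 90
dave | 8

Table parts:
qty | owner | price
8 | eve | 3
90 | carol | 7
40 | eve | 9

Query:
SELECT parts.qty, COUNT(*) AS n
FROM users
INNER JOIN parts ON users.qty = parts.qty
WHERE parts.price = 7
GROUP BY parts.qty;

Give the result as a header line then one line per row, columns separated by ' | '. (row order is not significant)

After JOIN parts (2 rows):
users.name | users.qty | parts.qty | parts.owner | parts.price
hank | 90 | 90 | carol | 7
dave | 8 | 8 | eve | 3
After WHERE (1 rows):
users.name | users.qty | parts.qty | parts.owner | parts.price
hank | 90 | 90 | carol | 7
After GROUP BY (1 rows):
parts.qty | n
90 | 1

== RESULT ==
parts.qty | n
90 | 1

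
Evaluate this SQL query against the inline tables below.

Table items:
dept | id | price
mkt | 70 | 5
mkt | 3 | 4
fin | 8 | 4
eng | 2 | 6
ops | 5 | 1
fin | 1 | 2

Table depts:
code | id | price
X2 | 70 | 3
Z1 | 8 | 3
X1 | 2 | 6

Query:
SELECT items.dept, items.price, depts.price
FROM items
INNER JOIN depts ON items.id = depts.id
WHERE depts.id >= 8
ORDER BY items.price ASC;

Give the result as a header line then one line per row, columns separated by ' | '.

After JOIN depts (3 rows):
items.dept | items.id | items.price | depts.code | depts.id | depts.price
mkt | 70 | 5 | X2 | 70 | 3
fin | 8 | 4 | Z1 | 8 | 3
eng | 2 | 6 | X1 | 2 | 6
After WHERE (2 rows):
items.dept | items.id | items.price | depts.code | depts.id | depts.price
mkt | 70 | 5 | X2 | 70 | 3
fin | 8 | 4 | Z1 | 8 | 3
After SELECT (2 rows):
items.dept | items.price | depts.price
mkt | 5 | 3
fin | 4 | 3
After ORDER BY (2 rows):
items.dept | items.price | depts.price
fin | 4 | 3
mkt | 5 | 3

== RESULT ==
items.dept | items.price | depts.price
fin | 4 | 3
mkt | 5 | 3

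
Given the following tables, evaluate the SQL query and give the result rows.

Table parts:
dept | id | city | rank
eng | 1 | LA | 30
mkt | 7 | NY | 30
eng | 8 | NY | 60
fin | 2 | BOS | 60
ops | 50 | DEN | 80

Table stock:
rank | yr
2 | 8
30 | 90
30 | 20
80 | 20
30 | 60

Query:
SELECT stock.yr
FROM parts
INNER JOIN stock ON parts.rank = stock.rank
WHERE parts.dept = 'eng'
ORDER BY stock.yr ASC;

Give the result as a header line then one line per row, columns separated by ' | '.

After JOIN stock (7 rows):
parts.dept | parts.id | parts.city | parts.rank | stock.rank | stock.yr
eng | 1 | LA | 30 | 30 | 90
eng | 1 | LA | 30 | 30 | 20
eng | 1 | LA | 30 | 30 | 60
mkt | 7 | NY | 30 | 30 | 90
mkt | 7 | NY | 30 | 30 | 20
mkt | 7 | NY | 30 | 30 | 60
ops | 50 | DEN | 80 | 80 | 20
After WHERE (3 rows):
parts.dept | parts.id | parts.city | parts.rank | stock.rank | stock.yr
eng | 1 | LA | 30 | 30 | 90
eng | 1 | LA | 30 | 30 | 20
eng | 1 | LA | 30 | 30 | 60
After SELECT (3 rows):
stock.yr
90
20
60
After ORDER BY (3 rows):
stock.yr
20
60
90

== RESULT ==
stock.yr
20
60
90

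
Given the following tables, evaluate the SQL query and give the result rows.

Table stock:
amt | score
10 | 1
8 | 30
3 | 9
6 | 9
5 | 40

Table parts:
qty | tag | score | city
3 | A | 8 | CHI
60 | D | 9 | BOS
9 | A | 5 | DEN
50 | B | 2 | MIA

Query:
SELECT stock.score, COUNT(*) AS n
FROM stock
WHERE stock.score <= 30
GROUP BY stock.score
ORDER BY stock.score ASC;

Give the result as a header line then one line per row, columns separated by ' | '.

== RESULT ==
stock.score | n
1 | 1
9 | 2
30 | 1

Derivation:
After WHERE (4 rows):
stock.amt | stock.score
10 | 1
8 | 30
3 | 9
6 | 9
After GROUP BY (3 rows):
stock.score | n
1 | 1
30 | 1
9 | 2
After ORDER BY (3 rows):
stock.score | n
1 | 1
9 | 2
30 | 1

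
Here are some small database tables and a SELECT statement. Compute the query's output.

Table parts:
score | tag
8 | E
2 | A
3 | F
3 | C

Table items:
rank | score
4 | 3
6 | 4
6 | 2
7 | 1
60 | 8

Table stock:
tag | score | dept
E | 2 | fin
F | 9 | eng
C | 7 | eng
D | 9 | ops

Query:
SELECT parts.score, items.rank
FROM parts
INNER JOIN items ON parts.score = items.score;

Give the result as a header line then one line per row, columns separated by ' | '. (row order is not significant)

After JOIN items (4 rows):
parts.score | parts.tag | items.rank | items.score
8 | E | 60 | 8
2 | A | 6 | 2
3 | F | 4 | 3
3 | C | 4 | 3
After SELECT (4 rows):
parts.score | items.rank
8 | 60
2 | 6
3 | 4
3 | 4

== RESULT ==
parts.score | items.rank
8 | 60
2 | 6
3 | 4
3 | 4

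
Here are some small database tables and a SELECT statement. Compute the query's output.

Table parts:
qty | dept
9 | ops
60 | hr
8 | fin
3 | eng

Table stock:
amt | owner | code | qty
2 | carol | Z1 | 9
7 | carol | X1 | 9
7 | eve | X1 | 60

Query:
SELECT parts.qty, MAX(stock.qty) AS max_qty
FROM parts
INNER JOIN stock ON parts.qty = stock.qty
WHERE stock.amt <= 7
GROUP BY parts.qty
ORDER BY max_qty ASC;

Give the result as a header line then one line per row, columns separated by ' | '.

After JOIN stock (3 rows):
parts.qty | parts.dept | stock.amt | stock.owner | stock.code | stock.qty
9 | ops | 2 | carol | Z1 | 9
9 | ops | 7 | carol | X1 | 9
60 | hr | 7 | eve | X1 | 60
After WHERE (3 rows):
parts.qty | parts.dept | stock.amt | stock.owner | stock.code | stock.qty
9 | ops | 2 | carol | Z1 | 9
9 | ops | 7 | carol | X1 | 9
60 | hr | 7 | eve | X1 | 60
After GROUP BY (2 rows):
parts.qty | max_qty
9 | 9
60 | 60
After ORDER BY (2 rows):
parts.qty | max_qty
9 | 9
60 | 60

== RESULT ==
parts.qty | max_qty
9 | 9
60 | 60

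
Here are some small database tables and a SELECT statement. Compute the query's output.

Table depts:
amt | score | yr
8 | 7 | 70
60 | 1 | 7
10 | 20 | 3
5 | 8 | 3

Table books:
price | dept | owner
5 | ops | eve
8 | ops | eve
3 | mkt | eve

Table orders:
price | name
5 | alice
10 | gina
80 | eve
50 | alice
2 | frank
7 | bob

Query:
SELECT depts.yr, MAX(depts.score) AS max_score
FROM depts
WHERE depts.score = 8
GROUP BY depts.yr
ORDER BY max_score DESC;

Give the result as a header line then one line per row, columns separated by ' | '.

After WHERE (1 rows):
depts.amt | depts.score | depts.yr
5 | 8 | 3
After GROUP BY (1 rows):
depts.yr | max_score
3 | 8
After ORDER BY (1 rows):
depts.yr | max_score
3 | 8

== RESULT ==
depts.yr | max_score
3 | 8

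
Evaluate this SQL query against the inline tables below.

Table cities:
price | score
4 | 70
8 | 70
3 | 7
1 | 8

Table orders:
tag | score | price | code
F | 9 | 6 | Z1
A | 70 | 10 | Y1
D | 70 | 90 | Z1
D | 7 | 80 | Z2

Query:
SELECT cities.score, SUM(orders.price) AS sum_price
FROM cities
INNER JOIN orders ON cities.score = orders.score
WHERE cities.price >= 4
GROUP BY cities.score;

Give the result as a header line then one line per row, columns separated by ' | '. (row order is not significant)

== RESULT ==
cities.score | sum_price
70 | 200

Derivation:
After JOIN orders (5 rows):
cities.price | cities.score | orders.tag | orders.score | orders.price | orders.code
4 | 70 | A | 70 | 10 | Y1
4 | 70 | D | 70 | 90 | Z1
8 | 70 | A | 70 | 10 | Y1
8 | 70 | D | 70 | 90 | Z1
3 | 7 | D | 7 | 80 | Z2
After WHERE (4 rows):
cities.price | cities.score | orders.tag | orders.score | orders.price | orders.code
4 | 70 | A | 70 | 10 | Y1
4 | 70 | D | 70 | 90 | Z1
8 | 70 | A | 70 | 10 | Y1
8 | 70 | D | 70 | 90 | Z1
After GROUP BY (1 rows):
cities.score | sum_price
70 | 200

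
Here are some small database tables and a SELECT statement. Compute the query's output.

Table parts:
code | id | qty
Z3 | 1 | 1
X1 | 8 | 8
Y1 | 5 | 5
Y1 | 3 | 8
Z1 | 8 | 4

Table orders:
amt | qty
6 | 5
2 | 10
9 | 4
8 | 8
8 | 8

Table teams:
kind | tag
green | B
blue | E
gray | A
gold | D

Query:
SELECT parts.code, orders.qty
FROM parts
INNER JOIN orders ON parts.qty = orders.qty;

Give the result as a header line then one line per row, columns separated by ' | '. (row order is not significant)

== RESULT ==
parts.code | orders.qty
X1 | 8
X1 | 8
Y1 | 5
Y1 | 8
Y1 | 8
Z1 | 4

Derivation:
After JOIN orders (6 rows):
parts.code | parts.id | parts.qty | orders.amt | orders.qty
X1 | 8 | 8 | 8 | 8
X1 | 8 | 8 | 8 | 8
Y1 | 5 | 5 | 6 | 5
Y1 | 3 | 8 | 8 | 8
Y1 | 3 | 8 | 8 | 8
Z1 | 8 | 4 | 9 | 4
After SELECT (6 rows):
parts.code | orders.qty
X1 | 8
X1 | 8
Y1 | 5
Y1 | 8
Y1 | 8
Z1 | 4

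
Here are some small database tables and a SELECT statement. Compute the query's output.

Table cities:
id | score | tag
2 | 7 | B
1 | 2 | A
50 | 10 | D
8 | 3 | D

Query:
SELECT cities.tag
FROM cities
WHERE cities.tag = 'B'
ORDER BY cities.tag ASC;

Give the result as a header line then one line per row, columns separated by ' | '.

== RESULT ==
cities.tag
B

Derivation:
After WHERE (1 rows):
cities.id | cities.score | cities.tag
2 | 7 | B
After SELECT (1 rows):
cities.tag
B
After ORDER BY (1 rows):
cities.tag
B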